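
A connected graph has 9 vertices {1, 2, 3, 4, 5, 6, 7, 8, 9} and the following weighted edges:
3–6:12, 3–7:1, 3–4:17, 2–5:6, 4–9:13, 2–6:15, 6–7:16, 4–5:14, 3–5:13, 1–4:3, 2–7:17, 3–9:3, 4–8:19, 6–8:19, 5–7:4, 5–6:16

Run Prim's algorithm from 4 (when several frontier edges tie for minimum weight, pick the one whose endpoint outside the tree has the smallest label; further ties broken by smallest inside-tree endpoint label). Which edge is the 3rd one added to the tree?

3-9

Prim, starting at 4.
Step 1: cheapest edge leaving the tree is 1–4 (3); add 1.
Step 2: cheapest edge leaving the tree is 4–9 (13); add 9.
Step 3: cheapest edge leaving the tree is 3–9 (3); add 3.
Step 4: cheapest edge leaving the tree is 3–7 (1); add 7.
Step 5: cheapest edge leaving the tree is 5–7 (4); add 5.
Step 6: cheapest edge leaving the tree is 2–5 (6); add 2.
Step 7: cheapest edge leaving the tree is 3–6 (12); add 6.
Step 8: cheapest edge leaving the tree is 4–8 (19); add 8.
The 3rd edge added is 3–9.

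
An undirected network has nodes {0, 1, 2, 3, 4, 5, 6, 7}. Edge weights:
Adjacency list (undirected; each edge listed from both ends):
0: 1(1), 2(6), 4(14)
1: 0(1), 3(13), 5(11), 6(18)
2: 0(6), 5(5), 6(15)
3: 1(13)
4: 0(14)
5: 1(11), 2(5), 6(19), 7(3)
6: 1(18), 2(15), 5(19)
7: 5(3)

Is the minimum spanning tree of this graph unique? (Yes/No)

Sort edges by weight, then run Kruskal:
0 1 (1): add — endpoints in different components.
5 7 (3): add — endpoints in different components.
2 5 (5): add — endpoints in different components.
0 2 (6): add — endpoints in different components.
1 5 (11): skip — 1 and 5 already connected.
1 3 (13): add — endpoints in different components.
0 4 (14): add — endpoints in different components.
2 6 (15): add — endpoints in different components.
Every non-tree edge has weight strictly greater than the heaviest edge on the tree path between its endpoints, so the MST is unique.

Yes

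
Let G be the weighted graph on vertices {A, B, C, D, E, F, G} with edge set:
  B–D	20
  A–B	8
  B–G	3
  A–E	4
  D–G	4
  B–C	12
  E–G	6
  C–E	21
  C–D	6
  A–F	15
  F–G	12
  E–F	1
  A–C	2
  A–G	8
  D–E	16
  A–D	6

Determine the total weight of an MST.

20

Kruskal: consider edges lightest-first.
E–F (1): add. Components now {A} {B} {C} {D} {E,F} {G}
A–C (2): add. Components now {A,C} {B} {D} {E,F} {G}
B–G (3): add. Components now {A,C} {B,G} {D} {E,F}
A–E (4): add. Components now {A,C,E,F} {B,G} {D}
D–G (4): add. Components now {A,C,E,F} {B,D,G}
A–D (6): add. Components now {A,B,C,D,E,F,G}
MST edges: E–F, A–C, B–G, A–E, D–G, A–D; total weight 1+2+3+4+4+6 = 20.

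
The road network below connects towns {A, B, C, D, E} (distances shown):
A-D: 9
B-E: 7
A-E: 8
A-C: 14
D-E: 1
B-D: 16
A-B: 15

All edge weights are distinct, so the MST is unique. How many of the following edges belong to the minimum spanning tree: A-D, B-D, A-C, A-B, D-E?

2

Kruskal: consider edges lightest-first.
D-E (1): add. Components now {A} {B} {C} {D,E}
B-E (7): add. Components now {A} {B,D,E} {C}
A-E (8): add. Components now {A,B,D,E} {C}
A-D (9): skip — A and D already connected.
A-C (14): add. Components now {A,B,C,D,E}
MST edge set: {D-E, B-E, A-E, A-C}.
Of the listed edges, {A-C, D-E} are in the MST → 2.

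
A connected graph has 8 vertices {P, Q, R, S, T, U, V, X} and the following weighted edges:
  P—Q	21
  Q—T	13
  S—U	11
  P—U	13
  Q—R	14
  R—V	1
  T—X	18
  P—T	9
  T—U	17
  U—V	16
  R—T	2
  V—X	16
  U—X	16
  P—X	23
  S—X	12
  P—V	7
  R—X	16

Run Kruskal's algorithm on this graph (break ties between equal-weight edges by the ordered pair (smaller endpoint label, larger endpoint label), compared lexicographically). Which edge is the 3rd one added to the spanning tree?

P-V

Sort edges by weight, then run Kruskal:
R—V (1): add — endpoints in different components.
R—T (2): add — endpoints in different components.
P—V (7): add — endpoints in different components.
P—T (9): skip — T and P already connected.
S—U (11): add — endpoints in different components.
S—X (12): add — endpoints in different components.
P—U (13): add — endpoints in different components.
Q—T (13): add — endpoints in different components.
The 3rd edge added is P—V.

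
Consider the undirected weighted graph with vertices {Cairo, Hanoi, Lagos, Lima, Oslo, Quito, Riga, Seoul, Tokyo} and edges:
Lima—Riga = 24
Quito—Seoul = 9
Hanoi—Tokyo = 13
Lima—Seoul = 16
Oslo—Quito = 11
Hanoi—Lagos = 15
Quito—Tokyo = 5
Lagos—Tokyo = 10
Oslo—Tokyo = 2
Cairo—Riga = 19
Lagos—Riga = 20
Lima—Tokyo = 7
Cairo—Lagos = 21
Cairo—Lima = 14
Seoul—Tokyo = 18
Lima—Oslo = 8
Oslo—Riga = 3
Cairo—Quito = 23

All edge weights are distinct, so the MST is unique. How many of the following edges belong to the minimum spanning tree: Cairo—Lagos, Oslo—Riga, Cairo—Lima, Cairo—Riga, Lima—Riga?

2

Kruskal's algorithm — process edges by increasing weight (ties by edge label):
Oslo—Tokyo (2): add — endpoints in different components.
Oslo—Riga (3): add — endpoints in different components.
Quito—Tokyo (5): add — endpoints in different components.
Lima—Tokyo (7): add — endpoints in different components.
Lima—Oslo (8): skip — Lima and Oslo already connected.
Quito—Seoul (9): add — endpoints in different components.
Lagos—Tokyo (10): add — endpoints in different components.
Oslo—Quito (11): skip — Oslo and Quito already connected.
Hanoi—Tokyo (13): add — endpoints in different components.
Cairo—Lima (14): add — endpoints in different components.
MST edge set: {Oslo—Tokyo, Oslo—Riga, Quito—Tokyo, Lima—Tokyo, Quito—Seoul, Lagos—Tokyo, Hanoi—Tokyo, Cairo—Lima}.
Of the listed edges, {Oslo—Riga, Cairo—Lima} are in the MST → 2.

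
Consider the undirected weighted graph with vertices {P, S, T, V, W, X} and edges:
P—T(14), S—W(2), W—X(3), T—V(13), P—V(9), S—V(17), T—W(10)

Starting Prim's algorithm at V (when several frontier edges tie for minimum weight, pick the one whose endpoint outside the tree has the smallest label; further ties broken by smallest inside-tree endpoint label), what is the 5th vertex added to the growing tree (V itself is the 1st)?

S

Grow the tree from V using Prim:
Step 1: cheapest edge leaving the tree is P—V (9); add P.
Step 2: cheapest edge leaving the tree is T—V (13); add T.
Step 3: cheapest edge leaving the tree is T—W (10); add W.
Step 4: cheapest edge leaving the tree is S—W (2); add S.
Step 5: cheapest edge leaving the tree is W—X (3); add X.
Vertex order: V, P, T, W, S, X. The 5th vertex is S.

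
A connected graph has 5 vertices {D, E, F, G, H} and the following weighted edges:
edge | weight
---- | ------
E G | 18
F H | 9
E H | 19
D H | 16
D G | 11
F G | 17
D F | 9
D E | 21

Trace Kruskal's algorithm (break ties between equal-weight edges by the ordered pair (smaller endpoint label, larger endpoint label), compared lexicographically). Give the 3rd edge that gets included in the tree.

Kruskal: consider edges lightest-first.
D F (9): add. Components now {D,F} {E} {G} {H}
F H (9): add. Components now {D,F,H} {E} {G}
D G (11): add. Components now {D,F,G,H} {E}
D H (16): skip — D and H already connected.
F G (17): skip — F and G already connected.
E G (18): add. Components now {D,E,F,G,H}
The 3rd edge added is D G.

D-G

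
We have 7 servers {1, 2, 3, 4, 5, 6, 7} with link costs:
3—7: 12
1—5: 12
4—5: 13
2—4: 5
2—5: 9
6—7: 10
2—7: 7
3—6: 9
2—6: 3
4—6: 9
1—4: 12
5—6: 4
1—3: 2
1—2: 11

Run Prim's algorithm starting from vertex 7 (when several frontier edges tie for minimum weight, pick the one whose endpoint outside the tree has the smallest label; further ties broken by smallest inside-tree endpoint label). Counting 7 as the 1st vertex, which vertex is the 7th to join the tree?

Prim's algorithm from 7:
Step 1: cheapest edge leaving the tree is 2—7 (7); add 2.
Step 2: cheapest edge leaving the tree is 2—6 (3); add 6.
Step 3: cheapest edge leaving the tree is 5—6 (4); add 5.
Step 4: cheapest edge leaving the tree is 2—4 (5); add 4.
Step 5: cheapest edge leaving the tree is 3—6 (9); add 3.
Step 6: cheapest edge leaving the tree is 1—3 (2); add 1.
Vertex order: 7, 2, 6, 5, 4, 3, 1. The 7th vertex is 1.

1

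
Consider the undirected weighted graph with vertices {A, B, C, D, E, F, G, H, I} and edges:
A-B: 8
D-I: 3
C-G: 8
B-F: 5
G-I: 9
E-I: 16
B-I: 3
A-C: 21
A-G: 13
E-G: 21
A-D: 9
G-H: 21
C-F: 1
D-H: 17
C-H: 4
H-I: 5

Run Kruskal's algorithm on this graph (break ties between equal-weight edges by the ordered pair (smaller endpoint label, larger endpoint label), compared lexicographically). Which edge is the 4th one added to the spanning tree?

C-H

Kruskal's algorithm — process edges by increasing weight (ties by edge label):
C-F (1): add — endpoints in different components.
B-I (3): add — endpoints in different components.
D-I (3): add — endpoints in different components.
C-H (4): add — endpoints in different components.
B-F (5): add — endpoints in different components.
H-I (5): skip — H and I already connected.
A-B (8): add — endpoints in different components.
C-G (8): add — endpoints in different components.
A-D (9): skip — A and D already connected.
G-I (9): skip — G and I already connected.
A-G (13): skip — A and G already connected.
E-I (16): add — endpoints in different components.
The 4th edge added is C-H.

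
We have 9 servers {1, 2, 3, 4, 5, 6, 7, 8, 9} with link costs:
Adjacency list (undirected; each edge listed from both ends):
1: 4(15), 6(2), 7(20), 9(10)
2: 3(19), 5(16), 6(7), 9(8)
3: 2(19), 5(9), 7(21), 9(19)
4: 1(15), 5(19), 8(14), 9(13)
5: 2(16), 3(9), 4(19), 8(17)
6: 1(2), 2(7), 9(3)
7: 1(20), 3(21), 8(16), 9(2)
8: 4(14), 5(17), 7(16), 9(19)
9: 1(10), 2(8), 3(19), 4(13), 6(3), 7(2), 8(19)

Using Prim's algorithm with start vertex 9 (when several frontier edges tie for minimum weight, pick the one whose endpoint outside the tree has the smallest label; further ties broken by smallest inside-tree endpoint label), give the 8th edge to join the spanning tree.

3-5

Prim's algorithm from 9:
Step 1: cheapest edge leaving the tree is 7-9 (2); add 7.
Step 2: cheapest edge leaving the tree is 6-9 (3); add 6.
Step 3: cheapest edge leaving the tree is 1-6 (2); add 1.
Step 4: cheapest edge leaving the tree is 2-6 (7); add 2.
Step 5: cheapest edge leaving the tree is 4-9 (13); add 4.
Step 6: cheapest edge leaving the tree is 4-8 (14); add 8.
Step 7: cheapest edge leaving the tree is 2-5 (16); add 5.
Step 8: cheapest edge leaving the tree is 3-5 (9); add 3.
The 8th edge added is 3-5.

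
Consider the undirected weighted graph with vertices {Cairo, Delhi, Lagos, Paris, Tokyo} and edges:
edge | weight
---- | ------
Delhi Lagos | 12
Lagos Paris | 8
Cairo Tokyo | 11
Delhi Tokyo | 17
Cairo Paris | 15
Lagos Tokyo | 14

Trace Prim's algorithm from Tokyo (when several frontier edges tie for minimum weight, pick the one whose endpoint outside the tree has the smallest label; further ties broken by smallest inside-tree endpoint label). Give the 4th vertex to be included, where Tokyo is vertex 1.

Prim, starting at Tokyo.
Step 1: cheapest edge leaving the tree is Cairo Tokyo (11); add Cairo.
Step 2: cheapest edge leaving the tree is Lagos Tokyo (14); add Lagos.
Step 3: cheapest edge leaving the tree is Lagos Paris (8); add Paris.
Step 4: cheapest edge leaving the tree is Delhi Lagos (12); add Delhi.
Vertex order: Tokyo, Cairo, Lagos, Paris, Delhi. The 4th vertex is Paris.

Paris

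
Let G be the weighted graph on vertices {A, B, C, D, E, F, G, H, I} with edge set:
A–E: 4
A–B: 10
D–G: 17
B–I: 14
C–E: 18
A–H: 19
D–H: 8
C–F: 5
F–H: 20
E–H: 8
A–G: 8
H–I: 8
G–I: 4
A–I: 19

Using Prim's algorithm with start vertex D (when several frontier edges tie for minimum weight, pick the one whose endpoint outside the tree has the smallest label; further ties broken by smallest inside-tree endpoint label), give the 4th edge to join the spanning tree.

A-G

Grow the tree from D using Prim:
Step 1: cheapest edge leaving the tree is D–H (8); add H.
Step 2: cheapest edge leaving the tree is E–H (8); add E.
Step 3: cheapest edge leaving the tree is A–E (4); add A.
Step 4: cheapest edge leaving the tree is A–G (8); add G.
Step 5: cheapest edge leaving the tree is G–I (4); add I.
Step 6: cheapest edge leaving the tree is A–B (10); add B.
Step 7: cheapest edge leaving the tree is C–E (18); add C.
Step 8: cheapest edge leaving the tree is C–F (5); add F.
The 4th edge added is A–G.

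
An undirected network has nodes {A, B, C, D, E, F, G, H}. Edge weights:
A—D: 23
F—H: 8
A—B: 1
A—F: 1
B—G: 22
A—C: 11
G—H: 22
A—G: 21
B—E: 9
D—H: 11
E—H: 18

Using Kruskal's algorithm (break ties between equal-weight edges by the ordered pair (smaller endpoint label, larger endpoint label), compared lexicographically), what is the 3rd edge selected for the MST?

Sort edges by weight, then run Kruskal:
A—B (1): add — endpoints in different components.
A—F (1): add — endpoints in different components.
F—H (8): add — endpoints in different components.
B—E (9): add — endpoints in different components.
A—C (11): add — endpoints in different components.
D—H (11): add — endpoints in different components.
E—H (18): skip — E and H already connected.
A—G (21): add — endpoints in different components.
The 3rd edge added is F—H.

F-H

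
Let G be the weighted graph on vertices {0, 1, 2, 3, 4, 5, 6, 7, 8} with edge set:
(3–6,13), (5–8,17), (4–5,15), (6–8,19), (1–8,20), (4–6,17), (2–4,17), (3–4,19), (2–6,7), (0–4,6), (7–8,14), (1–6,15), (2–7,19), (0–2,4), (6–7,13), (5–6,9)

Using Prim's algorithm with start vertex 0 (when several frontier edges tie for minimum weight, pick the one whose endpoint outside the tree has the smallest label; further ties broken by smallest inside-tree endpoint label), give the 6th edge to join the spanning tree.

6-7

Prim's algorithm from 0:
Step 1: cheapest edge leaving the tree is 0–2 (4); add 2.
Step 2: cheapest edge leaving the tree is 0–4 (6); add 4.
Step 3: cheapest edge leaving the tree is 2–6 (7); add 6.
Step 4: cheapest edge leaving the tree is 5–6 (9); add 5.
Step 5: cheapest edge leaving the tree is 3–6 (13); add 3.
Step 6: cheapest edge leaving the tree is 6–7 (13); add 7.
Step 7: cheapest edge leaving the tree is 7–8 (14); add 8.
Step 8: cheapest edge leaving the tree is 1–6 (15); add 1.
The 6th edge added is 6–7.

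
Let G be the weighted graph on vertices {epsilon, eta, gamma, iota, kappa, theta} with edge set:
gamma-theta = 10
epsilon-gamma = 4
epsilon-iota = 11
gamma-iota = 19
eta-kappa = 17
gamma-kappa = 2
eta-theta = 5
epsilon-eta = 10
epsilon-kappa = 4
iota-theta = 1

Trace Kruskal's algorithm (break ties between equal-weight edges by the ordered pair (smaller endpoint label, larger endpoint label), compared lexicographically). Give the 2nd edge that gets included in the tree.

Sort edges by weight, then run Kruskal:
iota-theta (1): add. Components now {iota,theta} {gamma} {epsilon} {kappa} {eta}
gamma-kappa (2): add. Components now {iota,theta} {gamma,kappa} {epsilon} {eta}
epsilon-gamma (4): add. Components now {iota,theta} {epsilon,gamma,kappa} {eta}
epsilon-kappa (4): skip — epsilon and kappa already connected.
eta-theta (5): add. Components now {eta,iota,theta} {epsilon,gamma,kappa}
epsilon-eta (10): add. Components now {epsilon,eta,gamma,iota,kappa,theta}
The 2nd edge added is gamma-kappa.

gamma-kappa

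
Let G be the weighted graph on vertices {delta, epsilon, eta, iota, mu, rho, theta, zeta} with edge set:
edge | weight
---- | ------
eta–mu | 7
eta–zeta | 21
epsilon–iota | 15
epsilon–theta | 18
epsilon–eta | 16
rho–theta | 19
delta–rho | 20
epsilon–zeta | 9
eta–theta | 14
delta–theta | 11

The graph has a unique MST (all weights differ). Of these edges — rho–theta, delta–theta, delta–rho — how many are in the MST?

Kruskal's algorithm — process edges by increasing weight (ties by edge label):
eta–mu (7): add — endpoints in different components.
epsilon–zeta (9): add — endpoints in different components.
delta–theta (11): add — endpoints in different components.
eta–theta (14): add — endpoints in different components.
epsilon–iota (15): add — endpoints in different components.
epsilon–eta (16): add — endpoints in different components.
epsilon–theta (18): skip — theta and epsilon already connected.
rho–theta (19): add — endpoints in different components.
MST edge set: {eta–mu, epsilon–zeta, delta–theta, eta–theta, epsilon–iota, epsilon–eta, rho–theta}.
Of the listed edges, {rho–theta, delta–theta} are in the MST → 2.

2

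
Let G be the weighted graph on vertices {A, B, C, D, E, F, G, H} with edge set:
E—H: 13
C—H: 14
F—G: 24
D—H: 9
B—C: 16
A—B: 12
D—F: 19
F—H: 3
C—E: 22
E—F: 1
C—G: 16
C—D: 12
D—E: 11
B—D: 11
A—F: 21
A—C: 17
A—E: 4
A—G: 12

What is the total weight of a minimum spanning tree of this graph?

Kruskal's algorithm — process edges by increasing weight (ties by edge label):
E—F (1): add — endpoints in different components.
F—H (3): add — endpoints in different components.
A—E (4): add — endpoints in different components.
D—H (9): add — endpoints in different components.
B—D (11): add — endpoints in different components.
D—E (11): skip — D and E already connected.
A—B (12): skip — A and B already connected.
A—G (12): add — endpoints in different components.
C—D (12): add — endpoints in different components.
MST edges: E—F, F—H, A—E, D—H, B—D, A—G, C—D; total weight 1+3+4+9+11+12+12 = 52.

52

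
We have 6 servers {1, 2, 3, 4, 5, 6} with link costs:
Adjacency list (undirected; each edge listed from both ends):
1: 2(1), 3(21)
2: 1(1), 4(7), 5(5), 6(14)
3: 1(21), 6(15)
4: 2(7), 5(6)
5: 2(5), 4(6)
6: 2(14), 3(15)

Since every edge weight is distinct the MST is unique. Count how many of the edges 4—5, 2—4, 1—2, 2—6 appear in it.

Kruskal's algorithm — process edges by increasing weight (ties by edge label):
1—2 (1): add — endpoints in different components.
2—5 (5): add — endpoints in different components.
4—5 (6): add — endpoints in different components.
2—4 (7): skip — 2 and 4 already connected.
2—6 (14): add — endpoints in different components.
3—6 (15): add — endpoints in different components.
MST edge set: {1—2, 2—5, 4—5, 2—6, 3—6}.
Of the listed edges, {4—5, 1—2, 2—6} are in the MST → 3.

3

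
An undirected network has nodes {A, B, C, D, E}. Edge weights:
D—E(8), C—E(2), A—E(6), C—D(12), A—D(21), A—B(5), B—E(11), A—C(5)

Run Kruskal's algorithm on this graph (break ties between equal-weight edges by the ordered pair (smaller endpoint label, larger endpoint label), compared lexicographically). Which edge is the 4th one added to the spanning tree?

Sort edges by weight, then run Kruskal:
C—E (2): add — endpoints in different components.
A—B (5): add — endpoints in different components.
A—C (5): add — endpoints in different components.
A—E (6): skip — A and E already connected.
D—E (8): add — endpoints in different components.
The 4th edge added is D—E.

D-E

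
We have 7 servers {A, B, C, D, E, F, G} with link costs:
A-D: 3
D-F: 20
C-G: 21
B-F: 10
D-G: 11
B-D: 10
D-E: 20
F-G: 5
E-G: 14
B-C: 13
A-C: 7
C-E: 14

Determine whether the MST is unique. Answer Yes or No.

Kruskal: consider edges lightest-first.
A-D (3): add — endpoints in different components.
F-G (5): add — endpoints in different components.
A-C (7): add — endpoints in different components.
B-D (10): add — endpoints in different components.
B-F (10): add — endpoints in different components.
D-G (11): skip — D and G already connected.
B-C (13): skip — B and C already connected.
C-E (14): add — endpoints in different components.
Non-tree edge E-G has weight 14, equal to the heaviest edge on its tree cycle — swapping gives another MST of the same weight. Not unique.

No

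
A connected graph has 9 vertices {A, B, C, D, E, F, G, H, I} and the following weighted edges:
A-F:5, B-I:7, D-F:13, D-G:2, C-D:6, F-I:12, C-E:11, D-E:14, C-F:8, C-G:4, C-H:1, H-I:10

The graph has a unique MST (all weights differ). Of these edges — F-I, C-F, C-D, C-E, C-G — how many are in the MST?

3

Kruskal: consider edges lightest-first.
C-H (1): add — endpoints in different components.
D-G (2): add — endpoints in different components.
C-G (4): add — endpoints in different components.
A-F (5): add — endpoints in different components.
C-D (6): skip — C and D already connected.
B-I (7): add — endpoints in different components.
C-F (8): add — endpoints in different components.
H-I (10): add — endpoints in different components.
C-E (11): add — endpoints in different components.
MST edge set: {C-H, D-G, C-G, A-F, B-I, C-F, H-I, C-E}.
Of the listed edges, {C-F, C-E, C-G} are in the MST → 3.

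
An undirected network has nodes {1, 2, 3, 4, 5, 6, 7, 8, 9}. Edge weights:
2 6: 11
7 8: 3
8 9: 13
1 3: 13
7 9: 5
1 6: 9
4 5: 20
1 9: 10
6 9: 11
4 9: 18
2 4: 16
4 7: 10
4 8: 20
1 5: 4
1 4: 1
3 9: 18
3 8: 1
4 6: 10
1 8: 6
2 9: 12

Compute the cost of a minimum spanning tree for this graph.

Grow the tree from 6 using Prim:
Step 1: cheapest edge leaving the tree is 1 6 (9); add 1.
Step 2: cheapest edge leaving the tree is 1 4 (1); add 4.
Step 3: cheapest edge leaving the tree is 1 5 (4); add 5.
Step 4: cheapest edge leaving the tree is 1 8 (6); add 8.
Step 5: cheapest edge leaving the tree is 3 8 (1); add 3.
Step 6: cheapest edge leaving the tree is 7 8 (3); add 7.
Step 7: cheapest edge leaving the tree is 7 9 (5); add 9.
Step 8: cheapest edge leaving the tree is 2 6 (11); add 2.
MST edges: 1 6, 1 4, 1 5, 1 8, 3 8, 7 8, 7 9, 2 6; total weight 9+1+4+6+1+3+5+11 = 40.

40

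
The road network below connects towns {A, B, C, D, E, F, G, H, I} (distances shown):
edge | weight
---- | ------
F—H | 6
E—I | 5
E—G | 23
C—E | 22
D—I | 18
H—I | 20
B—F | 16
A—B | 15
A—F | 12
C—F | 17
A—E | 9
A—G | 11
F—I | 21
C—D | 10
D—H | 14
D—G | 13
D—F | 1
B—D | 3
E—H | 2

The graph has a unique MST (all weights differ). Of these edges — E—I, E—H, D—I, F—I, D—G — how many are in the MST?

Sort edges by weight, then run Kruskal:
D—F (1): add — endpoints in different components.
E—H (2): add — endpoints in different components.
B—D (3): add — endpoints in different components.
E—I (5): add — endpoints in different components.
F—H (6): add — endpoints in different components.
A—E (9): add — endpoints in different components.
C—D (10): add — endpoints in different components.
A—G (11): add — endpoints in different components.
MST edge set: {D—F, E—H, B—D, E—I, F—H, A—E, C—D, A—G}.
Of the listed edges, {E—I, E—H} are in the MST → 2.

2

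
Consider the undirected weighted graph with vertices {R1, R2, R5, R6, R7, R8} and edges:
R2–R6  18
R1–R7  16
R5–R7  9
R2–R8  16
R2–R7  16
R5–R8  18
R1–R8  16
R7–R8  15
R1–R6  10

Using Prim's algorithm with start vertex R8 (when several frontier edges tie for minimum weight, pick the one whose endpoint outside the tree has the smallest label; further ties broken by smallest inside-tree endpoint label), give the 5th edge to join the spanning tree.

Prim's algorithm from R8:
Step 1: frontier [R7–R8 15, R1–R8 16, R2–R8 16, R5–R8 18] → take R7–R8 (15); add R7.
Step 2: frontier [R5–R7 9, R1–R7 16, R2–R7 16, R1–R8 16, R2–R8 16, R5–R8 18] → take R5–R7 (9); add R5.
Step 3: frontier [R1–R7 16, R2–R7 16, R1–R8 16, R2–R8 16] → take R1–R7 (16); add R1.
Step 4: frontier [R1–R6 10, R2–R7 16, R2–R8 16] → take R1–R6 (10); add R6.
Step 5: frontier [R2–R6 18, R2–R7 16, R2–R8 16] → take R2–R7 (16); add R2.
The 5th edge added is R2–R7.

R2-R7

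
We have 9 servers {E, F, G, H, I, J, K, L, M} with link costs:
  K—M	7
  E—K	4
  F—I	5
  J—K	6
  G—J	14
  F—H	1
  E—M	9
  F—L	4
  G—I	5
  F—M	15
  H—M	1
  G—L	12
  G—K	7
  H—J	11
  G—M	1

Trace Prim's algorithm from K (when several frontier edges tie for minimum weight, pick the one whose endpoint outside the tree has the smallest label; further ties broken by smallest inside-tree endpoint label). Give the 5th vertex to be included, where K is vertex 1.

Prim's algorithm from K:
Step 1: cheapest edge leaving the tree is E—K (4); add E.
Step 2: cheapest edge leaving the tree is J—K (6); add J.
Step 3: cheapest edge leaving the tree is G—K (7); add G.
Step 4: cheapest edge leaving the tree is G—M (1); add M.
Step 5: cheapest edge leaving the tree is H—M (1); add H.
Step 6: cheapest edge leaving the tree is F—H (1); add F.
Step 7: cheapest edge leaving the tree is F—L (4); add L.
Step 8: cheapest edge leaving the tree is F—I (5); add I.
Vertex order: K, E, J, G, M, H, F, L, I. The 5th vertex is M.

M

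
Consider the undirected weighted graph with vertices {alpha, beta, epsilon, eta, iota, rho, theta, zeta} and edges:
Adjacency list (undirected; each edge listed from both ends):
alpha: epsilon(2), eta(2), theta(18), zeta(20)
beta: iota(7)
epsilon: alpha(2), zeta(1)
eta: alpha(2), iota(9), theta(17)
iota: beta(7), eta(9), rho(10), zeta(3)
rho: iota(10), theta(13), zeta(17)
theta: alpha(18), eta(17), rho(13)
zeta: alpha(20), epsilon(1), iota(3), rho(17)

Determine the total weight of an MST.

Kruskal's algorithm — process edges by increasing weight (ties by edge label):
epsilon–zeta (1): add — endpoints in different components.
alpha–epsilon (2): add — endpoints in different components.
alpha–eta (2): add — endpoints in different components.
iota–zeta (3): add — endpoints in different components.
beta–iota (7): add — endpoints in different components.
eta–iota (9): skip — iota and eta already connected.
iota–rho (10): add — endpoints in different components.
rho–theta (13): add — endpoints in different components.
MST edges: epsilon–zeta, alpha–epsilon, alpha–eta, iota–zeta, beta–iota, iota–rho, rho–theta; total weight 1+2+2+3+7+10+13 = 38.

38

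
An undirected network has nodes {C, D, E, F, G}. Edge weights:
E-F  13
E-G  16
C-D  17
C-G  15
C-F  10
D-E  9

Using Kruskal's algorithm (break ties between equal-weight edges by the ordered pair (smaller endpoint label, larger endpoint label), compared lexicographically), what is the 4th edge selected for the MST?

Sort edges by weight, then run Kruskal:
D-E (9): add. Components now {C} {D,E} {F} {G}
C-F (10): add. Components now {C,F} {D,E} {G}
E-F (13): add. Components now {C,D,E,F} {G}
C-G (15): add. Components now {C,D,E,F,G}
The 4th edge added is C-G.

C-G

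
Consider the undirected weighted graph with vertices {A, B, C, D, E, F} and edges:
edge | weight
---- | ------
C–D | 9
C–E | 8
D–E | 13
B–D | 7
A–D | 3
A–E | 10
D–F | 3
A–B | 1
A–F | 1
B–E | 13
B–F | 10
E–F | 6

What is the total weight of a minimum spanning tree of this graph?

19

Grow the tree from F using Prim:
Step 1: frontier [A–F 1, D–F 3, E–F 6, B–F 10] → take A–F (1); add A.
Step 2: frontier [A–B 1, A–D 3, A–E 10, D–F 3, E–F 6, B–F 10] → take A–B (1); add B.
Step 3: frontier [A–D 3, A–E 10, B–D 7, B–E 13, D–F 3, E–F 6] → take A–D (3); add D.
Step 4: frontier [A–E 10, B–E 13, C–D 9, D–E 13, E–F 6] → take E–F (6); add E.
Step 5: frontier [C–D 9, C–E 8] → take C–E (8); add C.
MST edges: A–F, A–B, A–D, E–F, C–E; total weight 1+1+3+6+8 = 19.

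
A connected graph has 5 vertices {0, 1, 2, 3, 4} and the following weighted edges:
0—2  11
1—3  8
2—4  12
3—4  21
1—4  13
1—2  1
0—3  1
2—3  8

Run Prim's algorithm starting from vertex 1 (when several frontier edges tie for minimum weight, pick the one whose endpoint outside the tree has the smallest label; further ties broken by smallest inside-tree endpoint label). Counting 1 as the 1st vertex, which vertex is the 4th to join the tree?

Prim, starting at 1.
Step 1: cheapest edge leaving the tree is 1—2 (1); add 2.
Step 2: cheapest edge leaving the tree is 1—3 (8); add 3.
Step 3: cheapest edge leaving the tree is 0—3 (1); add 0.
Step 4: cheapest edge leaving the tree is 2—4 (12); add 4.
Vertex order: 1, 2, 3, 0, 4. The 4th vertex is 0.

0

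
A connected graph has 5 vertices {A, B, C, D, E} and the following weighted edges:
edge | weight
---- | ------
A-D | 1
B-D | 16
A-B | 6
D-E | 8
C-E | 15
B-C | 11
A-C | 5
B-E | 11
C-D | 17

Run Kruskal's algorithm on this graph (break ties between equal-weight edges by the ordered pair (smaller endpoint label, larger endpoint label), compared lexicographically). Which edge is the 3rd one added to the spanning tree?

Sort edges by weight, then run Kruskal:
A-D (1): add. Components now {A,D} {B} {C} {E}
A-C (5): add. Components now {A,C,D} {B} {E}
A-B (6): add. Components now {A,B,C,D} {E}
D-E (8): add. Components now {A,B,C,D,E}
The 3rd edge added is A-B.

A-B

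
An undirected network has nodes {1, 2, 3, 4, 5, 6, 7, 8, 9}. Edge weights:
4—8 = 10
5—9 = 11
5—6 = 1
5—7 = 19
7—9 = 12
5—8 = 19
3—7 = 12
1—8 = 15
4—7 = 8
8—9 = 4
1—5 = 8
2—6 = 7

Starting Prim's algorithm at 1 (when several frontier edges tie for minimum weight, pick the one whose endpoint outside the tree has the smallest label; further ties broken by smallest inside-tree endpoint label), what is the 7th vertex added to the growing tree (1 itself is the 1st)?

Prim's algorithm from 1:
Step 1: frontier [1—5 8, 1—8 15] → take 1—5 (8); add 5.
Step 2: frontier [1—8 15, 5—6 1, 5—9 11, 5—7 19, 5—8 19] → take 5—6 (1); add 6.
Step 3: frontier [1—8 15, 5—9 11, 5—7 19, 5—8 19, 2—6 7] → take 2—6 (7); add 2.
Step 4: frontier [1—8 15, 5—9 11, 5—7 19, 5—8 19] → take 5—9 (11); add 9.
Step 5: frontier [1—8 15, 5—7 19, 5—8 19, 8—9 4, 7—9 12] → take 8—9 (4); add 8.
Step 6: frontier [5—7 19, 4—8 10, 7—9 12] → take 4—8 (10); add 4.
Step 7: frontier [4—7 8, 5—7 19, 7—9 12] → take 4—7 (8); add 7.
Step 8: frontier [3—7 12] → take 3—7 (12); add 3.
Vertex order: 1, 5, 6, 2, 9, 8, 4, 7, 3. The 7th vertex is 4.

4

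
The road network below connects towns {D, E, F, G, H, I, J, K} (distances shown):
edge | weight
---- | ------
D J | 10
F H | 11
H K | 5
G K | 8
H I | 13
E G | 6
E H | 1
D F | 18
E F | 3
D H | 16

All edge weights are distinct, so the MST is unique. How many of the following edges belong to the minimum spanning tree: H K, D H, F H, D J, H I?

Sort edges by weight, then run Kruskal:
E H (1): add — endpoints in different components.
E F (3): add — endpoints in different components.
H K (5): add — endpoints in different components.
E G (6): add — endpoints in different components.
G K (8): skip — G and K already connected.
D J (10): add — endpoints in different components.
F H (11): skip — F and H already connected.
H I (13): add — endpoints in different components.
D H (16): add — endpoints in different components.
MST edge set: {E H, E F, H K, E G, D J, H I, D H}.
Of the listed edges, {H K, D H, D J, H I} are in the MST → 4.

4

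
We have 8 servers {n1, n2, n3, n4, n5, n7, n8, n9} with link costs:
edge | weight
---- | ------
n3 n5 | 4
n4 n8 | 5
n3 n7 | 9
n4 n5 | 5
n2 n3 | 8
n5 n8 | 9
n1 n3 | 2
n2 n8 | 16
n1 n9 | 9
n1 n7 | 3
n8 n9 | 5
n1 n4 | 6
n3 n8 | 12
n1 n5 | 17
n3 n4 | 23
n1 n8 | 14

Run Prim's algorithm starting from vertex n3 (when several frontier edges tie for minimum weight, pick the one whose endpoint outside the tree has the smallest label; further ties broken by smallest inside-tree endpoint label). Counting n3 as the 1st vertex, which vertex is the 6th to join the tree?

n8

Prim's algorithm from n3:
Step 1: cheapest edge leaving the tree is n1 n3 (2); add n1.
Step 2: cheapest edge leaving the tree is n1 n7 (3); add n7.
Step 3: cheapest edge leaving the tree is n3 n5 (4); add n5.
Step 4: cheapest edge leaving the tree is n4 n5 (5); add n4.
Step 5: cheapest edge leaving the tree is n4 n8 (5); add n8.
Step 6: cheapest edge leaving the tree is n8 n9 (5); add n9.
Step 7: cheapest edge leaving the tree is n2 n3 (8); add n2.
Vertex order: n3, n1, n7, n5, n4, n8, n9, n2. The 6th vertex is n8.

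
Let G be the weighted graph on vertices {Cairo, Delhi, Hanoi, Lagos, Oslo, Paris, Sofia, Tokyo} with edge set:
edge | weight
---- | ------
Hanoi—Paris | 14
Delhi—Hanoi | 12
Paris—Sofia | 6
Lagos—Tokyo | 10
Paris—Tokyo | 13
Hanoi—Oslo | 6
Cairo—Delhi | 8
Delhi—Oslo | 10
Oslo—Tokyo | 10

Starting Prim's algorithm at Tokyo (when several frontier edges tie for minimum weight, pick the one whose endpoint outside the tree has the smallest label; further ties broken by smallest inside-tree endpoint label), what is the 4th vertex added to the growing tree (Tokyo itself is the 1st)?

Hanoi

Grow the tree from Tokyo using Prim:
Step 1: cheapest edge leaving the tree is Lagos—Tokyo (10); add Lagos.
Step 2: cheapest edge leaving the tree is Oslo—Tokyo (10); add Oslo.
Step 3: cheapest edge leaving the tree is Hanoi—Oslo (6); add Hanoi.
Step 4: cheapest edge leaving the tree is Delhi—Oslo (10); add Delhi.
Step 5: cheapest edge leaving the tree is Cairo—Delhi (8); add Cairo.
Step 6: cheapest edge leaving the tree is Paris—Tokyo (13); add Paris.
Step 7: cheapest edge leaving the tree is Paris—Sofia (6); add Sofia.
Vertex order: Tokyo, Lagos, Oslo, Hanoi, Delhi, Cairo, Paris, Sofia. The 4th vertex is Hanoi.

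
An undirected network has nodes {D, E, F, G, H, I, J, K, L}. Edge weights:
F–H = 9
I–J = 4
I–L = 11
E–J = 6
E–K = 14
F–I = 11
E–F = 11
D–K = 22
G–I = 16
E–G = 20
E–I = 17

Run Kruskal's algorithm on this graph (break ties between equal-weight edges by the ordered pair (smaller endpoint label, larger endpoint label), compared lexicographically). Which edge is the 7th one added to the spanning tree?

G-I

Kruskal's algorithm — process edges by increasing weight (ties by edge label):
I–J (4): add — endpoints in different components.
E–J (6): add — endpoints in different components.
F–H (9): add — endpoints in different components.
E–F (11): add — endpoints in different components.
F–I (11): skip — F and I already connected.
I–L (11): add — endpoints in different components.
E–K (14): add — endpoints in different components.
G–I (16): add — endpoints in different components.
E–I (17): skip — E and I already connected.
E–G (20): skip — E and G already connected.
D–K (22): add — endpoints in different components.
The 7th edge added is G–I.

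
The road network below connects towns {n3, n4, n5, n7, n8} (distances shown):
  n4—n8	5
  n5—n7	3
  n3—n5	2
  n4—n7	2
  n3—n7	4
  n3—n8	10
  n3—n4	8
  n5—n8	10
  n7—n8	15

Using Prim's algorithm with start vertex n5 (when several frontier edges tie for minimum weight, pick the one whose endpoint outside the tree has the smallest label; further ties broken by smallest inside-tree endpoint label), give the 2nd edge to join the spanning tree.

Prim's algorithm from n5:
Step 1: frontier [n3—n5 2, n5—n7 3, n5—n8 10] → take n3—n5 (2); add n3.
Step 2: frontier [n3—n7 4, n3—n4 8, n3—n8 10, n5—n7 3, n5—n8 10] → take n5—n7 (3); add n7.
Step 3: frontier [n3—n4 8, n3—n8 10, n5—n8 10, n4—n7 2, n7—n8 15] → take n4—n7 (2); add n4.
Step 4: frontier [n3—n8 10, n4—n8 5, n5—n8 10, n7—n8 15] → take n4—n8 (5); add n8.
The 2nd edge added is n5—n7.

n5-n7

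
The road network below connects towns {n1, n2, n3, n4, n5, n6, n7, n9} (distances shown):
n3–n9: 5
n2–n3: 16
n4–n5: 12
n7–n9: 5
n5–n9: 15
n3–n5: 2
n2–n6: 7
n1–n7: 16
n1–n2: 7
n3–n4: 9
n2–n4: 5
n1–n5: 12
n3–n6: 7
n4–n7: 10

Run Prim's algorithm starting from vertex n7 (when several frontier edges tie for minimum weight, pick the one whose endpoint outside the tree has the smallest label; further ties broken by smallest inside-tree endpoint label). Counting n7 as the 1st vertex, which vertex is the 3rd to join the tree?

Grow the tree from n7 using Prim:
Step 1: frontier [n7–n9 5, n4–n7 10, n1–n7 16] → take n7–n9 (5); add n9.
Step 2: frontier [n4–n7 10, n1–n7 16, n3–n9 5, n5–n9 15] → take n3–n9 (5); add n3.
Step 3: frontier [n3–n5 2, n3–n6 7, n3–n4 9, n2–n3 16, n4–n7 10, n1–n7 16, n5–n9 15] → take n3–n5 (2); add n5.
Step 4: frontier [n3–n6 7, n3–n4 9, n2–n3 16, n1–n5 12, n4–n5 12, n4–n7 10, n1–n7 16] → take n3–n6 (7); add n6.
Step 5: frontier [n3–n4 9, n2–n3 16, n1–n5 12, n4–n5 12, n2–n6 7, n4–n7 10, n1–n7 16] → take n2–n6 (7); add n2.
Step 6: frontier [n2–n4 5, n1–n2 7, n3–n4 9, n1–n5 12, n4–n5 12, n4–n7 10, n1–n7 16] → take n2–n4 (5); add n4.
Step 7: frontier [n1–n2 7, n1–n5 12, n1–n7 16] → take n1–n2 (7); add n1.
Vertex order: n7, n9, n3, n5, n6, n2, n4, n1. The 3rd vertex is n3.

n3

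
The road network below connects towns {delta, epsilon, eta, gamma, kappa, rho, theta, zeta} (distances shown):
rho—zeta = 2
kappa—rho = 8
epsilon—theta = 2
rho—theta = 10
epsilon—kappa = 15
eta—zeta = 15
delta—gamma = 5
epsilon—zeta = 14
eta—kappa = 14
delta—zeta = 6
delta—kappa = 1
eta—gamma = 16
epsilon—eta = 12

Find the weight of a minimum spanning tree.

38

Prim, starting at epsilon.
Step 1: frontier [epsilon—theta 2, epsilon—eta 12, epsilon—zeta 14, epsilon—kappa 15] → take epsilon—theta (2); add theta.
Step 2: frontier [epsilon—eta 12, epsilon—zeta 14, epsilon—kappa 15, rho—theta 10] → take rho—theta (10); add rho.
Step 3: frontier [epsilon—eta 12, epsilon—zeta 14, epsilon—kappa 15, rho—zeta 2, kappa—rho 8] → take rho—zeta (2); add zeta.
Step 4: frontier [epsilon—eta 12, epsilon—kappa 15, kappa—rho 8, delta—zeta 6, eta—zeta 15] → take delta—zeta (6); add delta.
Step 5: frontier [delta—kappa 1, delta—gamma 5, epsilon—eta 12, epsilon—kappa 15, kappa—rho 8, eta—zeta 15] → take delta—kappa (1); add kappa.
Step 6: frontier [delta—gamma 5, epsilon—eta 12, eta—kappa 14, eta—zeta 15] → take delta—gamma (5); add gamma.
Step 7: frontier [epsilon—eta 12, eta—gamma 16, eta—kappa 14, eta—zeta 15] → take epsilon—eta (12); add eta.
MST edges: epsilon—theta, rho—theta, rho—zeta, delta—zeta, delta—kappa, delta—gamma, epsilon—eta; total weight 2+10+2+6+1+5+12 = 38.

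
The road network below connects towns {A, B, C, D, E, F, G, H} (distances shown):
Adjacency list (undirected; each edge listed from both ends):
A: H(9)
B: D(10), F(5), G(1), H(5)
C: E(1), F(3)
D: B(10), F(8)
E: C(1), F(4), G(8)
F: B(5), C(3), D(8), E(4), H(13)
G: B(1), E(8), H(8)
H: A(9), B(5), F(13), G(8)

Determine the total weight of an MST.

32

Sort edges by weight, then run Kruskal:
B–G (1): add — endpoints in different components.
C–E (1): add — endpoints in different components.
C–F (3): add — endpoints in different components.
E–F (4): skip — E and F already connected.
B–F (5): add — endpoints in different components.
B–H (5): add — endpoints in different components.
D–F (8): add — endpoints in different components.
E–G (8): skip — E and G already connected.
G–H (8): skip — G and H already connected.
A–H (9): add — endpoints in different components.
MST edges: B–G, C–E, C–F, B–F, B–H, D–F, A–H; total weight 1+1+3+5+5+8+9 = 32.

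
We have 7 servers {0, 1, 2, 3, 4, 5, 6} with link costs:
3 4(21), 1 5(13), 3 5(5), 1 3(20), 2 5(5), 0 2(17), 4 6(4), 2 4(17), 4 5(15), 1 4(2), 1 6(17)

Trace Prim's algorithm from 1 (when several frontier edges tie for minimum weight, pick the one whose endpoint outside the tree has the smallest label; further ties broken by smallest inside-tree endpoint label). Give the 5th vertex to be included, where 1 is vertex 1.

Prim, starting at 1.
Step 1: cheapest edge leaving the tree is 1 4 (2); add 4.
Step 2: cheapest edge leaving the tree is 4 6 (4); add 6.
Step 3: cheapest edge leaving the tree is 1 5 (13); add 5.
Step 4: cheapest edge leaving the tree is 2 5 (5); add 2.
Step 5: cheapest edge leaving the tree is 3 5 (5); add 3.
Step 6: cheapest edge leaving the tree is 0 2 (17); add 0.
Vertex order: 1, 4, 6, 5, 2, 3, 0. The 5th vertex is 2.

2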